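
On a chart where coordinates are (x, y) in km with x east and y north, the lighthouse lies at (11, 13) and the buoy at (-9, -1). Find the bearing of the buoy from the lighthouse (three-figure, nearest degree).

Δeast = -9 − 11 = -20.00; Δnorth = -1 − 13 = -14.00.
Bearing = atan2(Δeast, Δnorth) mod 360° = 235.01° ≈ 235°.

235°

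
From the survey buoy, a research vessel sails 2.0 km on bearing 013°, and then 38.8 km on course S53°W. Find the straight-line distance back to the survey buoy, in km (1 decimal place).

Leg 1 (013°, 2.0 km): east 2.0 sin 13° = 0.45, north 2.0 cos 13° = 1.95
Leg 2 (S53°W, 38.8 km): east 38.8 sin 233° = -30.99, north 38.8 cos 233° = -23.35
Net: -30.54 east, -21.40 north. Distance = √((-30.54)² + (-21.40)²) = 37.290 km.

37.3 km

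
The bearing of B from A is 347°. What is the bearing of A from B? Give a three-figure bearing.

167°

Back-bearing = 347° − 180° = 167°.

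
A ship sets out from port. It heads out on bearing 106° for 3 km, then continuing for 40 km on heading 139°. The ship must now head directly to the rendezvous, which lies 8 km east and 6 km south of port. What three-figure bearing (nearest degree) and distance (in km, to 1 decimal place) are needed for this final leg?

Leg 1 (106°, 3 km): east 3 sin 106° = 2.88, north 3 cos 106° = -0.83
Leg 2 (139°, 40 km): east 40 sin 139° = 26.24, north 40 cos 139° = -30.19
Current position: (29.13, -31.02). Target: (8, -6). Remaining: Δeast = -21.13, Δnorth = 25.02.
Bearing = atan2(-21.13, 25.02) mod 360° = 319.82°; distance = √((-21.13)² + (25.02)²) = 32.743 km.

320°, 32.7 km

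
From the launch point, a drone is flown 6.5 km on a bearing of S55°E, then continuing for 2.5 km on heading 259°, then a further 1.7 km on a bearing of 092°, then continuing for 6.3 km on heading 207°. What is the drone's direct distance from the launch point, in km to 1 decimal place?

10.0 km

Leg 1 (S55°E, 6.5 km): east 6.5 sin 125° = 5.32, north 6.5 cos 125° = -3.73
Leg 2 (259°, 2.5 km): east 2.5 sin 259° = -2.45, north 2.5 cos 259° = -0.48
Leg 3 (092°, 1.7 km): east 1.7 sin 92° = 1.70, north 1.7 cos 92° = -0.06
Leg 4 (207°, 6.3 km): east 6.3 sin 207° = -2.86, north 6.3 cos 207° = -5.61
Net: 1.71 east, -9.88 north. Distance = √((1.71)² + (-9.88)²) = 10.025 km.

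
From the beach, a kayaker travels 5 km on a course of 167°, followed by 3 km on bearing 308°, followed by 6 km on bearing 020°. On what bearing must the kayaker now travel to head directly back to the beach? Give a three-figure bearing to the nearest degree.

Leg 1 (167°, 5 km): east 5 sin 167° = 1.12, north 5 cos 167° = -4.87
Leg 2 (308°, 3 km): east 3 sin 308° = -2.36, north 3 cos 308° = 1.85
Leg 3 (020°, 6 km): east 6 sin 20° = 2.05, north 6 cos 20° = 5.64
Net displacement: 0.81 east, 2.61 north. Direction back to start is (-0.81, -2.61): bearing = atan2(-0.81, -2.61) mod 360° = 197.28° ≈ 197°.

197°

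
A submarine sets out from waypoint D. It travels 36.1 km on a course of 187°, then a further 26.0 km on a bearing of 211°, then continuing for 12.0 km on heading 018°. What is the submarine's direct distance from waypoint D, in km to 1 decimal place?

Leg 1 (187°, 36.1 km): east 36.1 sin 187° = -4.40, north 36.1 cos 187° = -35.83
Leg 2 (211°, 26.0 km): east 26.0 sin 211° = -13.39, north 26.0 cos 211° = -22.29
Leg 3 (018°, 12.0 km): east 12.0 sin 18° = 3.71, north 12.0 cos 18° = 11.41
Net: -14.08 east, -46.70 north. Distance = √((-14.08)² + (-46.70)²) = 48.781 km.

48.8 km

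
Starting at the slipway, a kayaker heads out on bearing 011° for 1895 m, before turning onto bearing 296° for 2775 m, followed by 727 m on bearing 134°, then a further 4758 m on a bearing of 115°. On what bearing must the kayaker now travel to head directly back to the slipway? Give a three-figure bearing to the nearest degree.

Leg 1 (011°, 1895 m): east 1895 sin 11° = 361.58, north 1895 cos 11° = 1860.18
Leg 2 (296°, 2775 m): east 2775 sin 296° = -2494.15, north 2775 cos 296° = 1216.48
Leg 3 (134°, 727 m): east 727 sin 134° = 522.96, north 727 cos 134° = -505.02
Leg 4 (115°, 4758 m): east 4758 sin 115° = 4312.21, north 4758 cos 115° = -2010.82
Net displacement: 2702.60 east, 560.83 north. Direction back to start is (-2702.60, -560.83): bearing = atan2(-2702.60, -560.83) mod 360° = 258.28° ≈ 258°.

258°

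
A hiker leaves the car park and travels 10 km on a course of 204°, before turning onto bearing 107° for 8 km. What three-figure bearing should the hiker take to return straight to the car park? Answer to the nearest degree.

343°

Leg 1 (204°, 10 km): east 10 sin 204° = -4.07, north 10 cos 204° = -9.14
Leg 2 (107°, 8 km): east 8 sin 107° = 7.65, north 8 cos 107° = -2.34
Net displacement: 3.58 east, -11.47 north. Direction back to start is (-3.58, 11.47): bearing = atan2(-3.58, 11.47) mod 360° = 342.66° ≈ 343°.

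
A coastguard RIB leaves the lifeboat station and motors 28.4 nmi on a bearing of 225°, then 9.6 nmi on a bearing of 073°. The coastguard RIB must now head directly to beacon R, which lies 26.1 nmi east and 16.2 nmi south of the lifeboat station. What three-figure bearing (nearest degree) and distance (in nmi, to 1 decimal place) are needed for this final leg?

Leg 1 (225°, 28.4 nmi): east 28.4 sin 225° = -20.08, north 28.4 cos 225° = -20.08
Leg 2 (073°, 9.6 nmi): east 9.6 sin 73° = 9.18, north 9.6 cos 73° = 2.81
Current position: (-10.90, -17.28). Target: (26.1, -16.2). Remaining: Δeast = 37.00, Δnorth = 1.08.
Bearing = atan2(37.00, 1.08) mod 360° = 88.34°; distance = √((37.00)² + (1.08)²) = 37.017 nmi.

088°, 37.0 nmi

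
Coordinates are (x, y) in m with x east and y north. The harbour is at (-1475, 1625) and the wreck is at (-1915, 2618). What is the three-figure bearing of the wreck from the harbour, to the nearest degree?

Δeast = -1915 − -1475 = -440.00; Δnorth = 2618 − 1625 = 993.00.
Bearing = atan2(Δeast, Δnorth) mod 360° = 336.10° ≈ 336°.

336°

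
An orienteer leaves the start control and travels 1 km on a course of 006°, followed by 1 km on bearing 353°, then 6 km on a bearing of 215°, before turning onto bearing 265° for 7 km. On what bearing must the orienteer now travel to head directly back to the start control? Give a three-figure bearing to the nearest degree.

Leg 1 (006°, 1 km): east 1 sin 6° = 0.10, north 1 cos 6° = 0.99
Leg 2 (353°, 1 km): east 1 sin 353° = -0.12, north 1 cos 353° = 0.99
Leg 3 (215°, 6 km): east 6 sin 215° = -3.44, north 6 cos 215° = -4.91
Leg 4 (265°, 7 km): east 7 sin 265° = -6.97, north 7 cos 265° = -0.61
Net displacement: -10.43 east, -3.54 north. Direction back to start is (10.43, 3.54): bearing = atan2(10.43, 3.54) mod 360° = 71.27° ≈ 071°.

071°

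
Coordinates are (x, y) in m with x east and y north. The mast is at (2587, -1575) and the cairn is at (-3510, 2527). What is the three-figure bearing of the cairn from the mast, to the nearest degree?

304°

Δeast = -3510 − 2587 = -6097.00; Δnorth = 2527 − -1575 = 4102.00.
Bearing = atan2(Δeast, Δnorth) mod 360° = 303.93° ≈ 304°.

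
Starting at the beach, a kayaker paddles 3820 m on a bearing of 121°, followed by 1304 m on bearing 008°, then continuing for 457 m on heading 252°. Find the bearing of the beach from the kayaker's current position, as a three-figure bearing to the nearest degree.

Leg 1 (121°, 3820 m): east 3820 sin 121° = 3274.38, north 3820 cos 121° = -1967.45
Leg 2 (008°, 1304 m): east 1304 sin 8° = 181.48, north 1304 cos 8° = 1291.31
Leg 3 (252°, 457 m): east 457 sin 252° = -434.63, north 457 cos 252° = -141.22
Net displacement: 3021.23 east, -817.36 north. Direction back to start is (-3021.23, 817.36): bearing = atan2(-3021.23, 817.36) mod 360° = 285.14° ≈ 285°.

285°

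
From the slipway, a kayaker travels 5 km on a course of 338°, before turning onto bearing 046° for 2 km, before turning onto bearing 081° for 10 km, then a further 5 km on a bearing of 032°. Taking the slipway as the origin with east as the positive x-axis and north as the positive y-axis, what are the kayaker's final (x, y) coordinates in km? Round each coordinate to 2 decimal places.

(12.09, 11.83)

Leg 1 (338°, 5 km): east 5 sin 338° = -1.87, north 5 cos 338° = 4.64
Leg 2 (046°, 2 km): east 2 sin 46° = 1.44, north 2 cos 46° = 1.39
Leg 3 (081°, 10 km): east 10 sin 81° = 9.88, north 10 cos 81° = 1.56
Leg 4 (032°, 5 km): east 5 sin 32° = 2.65, north 5 cos 32° = 4.24
Summing: 12.09 km east, 11.83 km north → (12.09, 11.83).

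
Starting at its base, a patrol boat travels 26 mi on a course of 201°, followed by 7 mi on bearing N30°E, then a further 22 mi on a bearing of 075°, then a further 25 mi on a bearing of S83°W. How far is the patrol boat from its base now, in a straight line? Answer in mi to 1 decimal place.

18.2 mi

Leg 1 (201°, 26 mi): east 26 sin 201° = -9.32, north 26 cos 201° = -24.27
Leg 2 (N30°E, 7 mi): east 7 sin 30° = 3.50, north 7 cos 30° = 6.06
Leg 3 (075°, 22 mi): east 22 sin 75° = 21.25, north 22 cos 75° = 5.69
Leg 4 (S83°W, 25 mi): east 25 sin 263° = -24.81, north 25 cos 263° = -3.05
Net: -9.38 east, -15.56 north. Distance = √((-9.38)² + (-15.56)²) = 18.172 mi.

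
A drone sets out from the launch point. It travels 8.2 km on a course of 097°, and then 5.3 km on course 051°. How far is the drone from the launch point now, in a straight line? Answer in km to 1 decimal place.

12.5 km

Leg 1 (097°, 8.2 km): east 8.2 sin 97° = 8.14, north 8.2 cos 97° = -1.00
Leg 2 (051°, 5.3 km): east 5.3 sin 51° = 4.12, north 5.3 cos 51° = 3.34
Net: 12.26 east, 2.34 north. Distance = √((12.26)² + (2.34)²) = 12.478 km.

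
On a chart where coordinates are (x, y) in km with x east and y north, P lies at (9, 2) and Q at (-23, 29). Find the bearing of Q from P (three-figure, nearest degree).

310°

Δeast = -23 − 9 = -32.00; Δnorth = 29 − 2 = 27.00.
Bearing = atan2(Δeast, Δnorth) mod 360° = 310.16° ≈ 310°.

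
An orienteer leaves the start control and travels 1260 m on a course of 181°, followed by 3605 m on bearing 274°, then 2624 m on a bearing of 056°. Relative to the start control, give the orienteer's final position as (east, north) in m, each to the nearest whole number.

(-1443, 459)

Leg 1 (181°, 1260 m): east 1260 sin 181° = -21.99, north 1260 cos 181° = -1259.81
Leg 2 (274°, 3605 m): east 3605 sin 274° = -3596.22, north 3605 cos 274° = 251.47
Leg 3 (056°, 2624 m): east 2624 sin 56° = 2175.39, north 2624 cos 56° = 1467.32
Summing: -1442.81 m east, 458.99 m north → (-1443, 459).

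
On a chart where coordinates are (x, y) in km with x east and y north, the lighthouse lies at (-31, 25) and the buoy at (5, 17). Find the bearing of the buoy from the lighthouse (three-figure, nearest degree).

103°

Δeast = 5 − -31 = 36.00; Δnorth = 17 − 25 = -8.00.
Bearing = atan2(Δeast, Δnorth) mod 360° = 102.53° ≈ 103°.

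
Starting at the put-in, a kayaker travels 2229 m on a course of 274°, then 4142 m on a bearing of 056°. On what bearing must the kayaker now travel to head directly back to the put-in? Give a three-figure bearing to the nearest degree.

206°

Leg 1 (274°, 2229 m): east 2229 sin 274° = -2223.57, north 2229 cos 274° = 155.49
Leg 2 (056°, 4142 m): east 4142 sin 56° = 3433.87, north 4142 cos 56° = 2316.18
Net displacement: 1210.30 east, 2471.66 north. Direction back to start is (-1210.30, -2471.66): bearing = atan2(-1210.30, -2471.66) mod 360° = 206.09° ≈ 206°.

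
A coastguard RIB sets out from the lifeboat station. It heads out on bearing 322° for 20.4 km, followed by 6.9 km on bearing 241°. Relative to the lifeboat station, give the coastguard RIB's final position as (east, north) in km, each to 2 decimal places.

(-18.59, 12.73)

Leg 1 (322°, 20.4 km): east 20.4 sin 322° = -12.56, north 20.4 cos 322° = 16.08
Leg 2 (241°, 6.9 km): east 6.9 sin 241° = -6.03, north 6.9 cos 241° = -3.35
Summing: -18.59 km east, 12.73 km north → (-18.59, 12.73).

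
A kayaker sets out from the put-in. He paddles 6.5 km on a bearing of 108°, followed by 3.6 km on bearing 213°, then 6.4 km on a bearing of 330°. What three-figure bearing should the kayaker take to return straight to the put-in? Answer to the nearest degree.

243°

Leg 1 (108°, 6.5 km): east 6.5 sin 108° = 6.18, north 6.5 cos 108° = -2.01
Leg 2 (213°, 3.6 km): east 3.6 sin 213° = -1.96, north 3.6 cos 213° = -3.02
Leg 3 (330°, 6.4 km): east 6.4 sin 330° = -3.20, north 6.4 cos 330° = 5.54
Net displacement: 1.02 east, 0.51 north. Direction back to start is (-1.02, -0.51): bearing = atan2(-1.02, -0.51) mod 360° = 243.25° ≈ 243°.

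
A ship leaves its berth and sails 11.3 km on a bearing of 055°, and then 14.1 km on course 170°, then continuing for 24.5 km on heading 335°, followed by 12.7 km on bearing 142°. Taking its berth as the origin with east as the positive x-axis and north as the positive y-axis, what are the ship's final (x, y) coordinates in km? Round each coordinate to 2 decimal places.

(9.17, 4.79)

Leg 1 (055°, 11.3 km): east 11.3 sin 55° = 9.26, north 11.3 cos 55° = 6.48
Leg 2 (170°, 14.1 km): east 14.1 sin 170° = 2.45, north 14.1 cos 170° = -13.89
Leg 3 (335°, 24.5 km): east 24.5 sin 335° = -10.35, north 24.5 cos 335° = 22.20
Leg 4 (142°, 12.7 km): east 12.7 sin 142° = 7.82, north 12.7 cos 142° = -10.01
Summing: 9.17 km east, 4.79 km north → (9.17, 4.79).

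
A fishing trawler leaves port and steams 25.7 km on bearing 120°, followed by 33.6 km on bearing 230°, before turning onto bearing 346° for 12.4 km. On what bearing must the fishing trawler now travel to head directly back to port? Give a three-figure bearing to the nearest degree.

016°

Leg 1 (120°, 25.7 km): east 25.7 sin 120° = 22.26, north 25.7 cos 120° = -12.85
Leg 2 (230°, 33.6 km): east 33.6 sin 230° = -25.74, north 33.6 cos 230° = -21.60
Leg 3 (346°, 12.4 km): east 12.4 sin 346° = -3.00, north 12.4 cos 346° = 12.03
Net displacement: -6.48 east, -22.42 north. Direction back to start is (6.48, 22.42): bearing = atan2(6.48, 22.42) mod 360° = 16.13° ≈ 016°.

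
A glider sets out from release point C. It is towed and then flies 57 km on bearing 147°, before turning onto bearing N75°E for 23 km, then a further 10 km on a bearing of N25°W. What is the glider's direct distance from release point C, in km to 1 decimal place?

59.0 km

Leg 1 (147°, 57 km): east 57 sin 147° = 31.04, north 57 cos 147° = -47.80
Leg 2 (N75°E, 23 km): east 23 sin 75° = 22.22, north 23 cos 75° = 5.95
Leg 3 (N25°W, 10 km): east 10 sin 335° = -4.23, north 10 cos 335° = 9.06
Net: 49.03 east, -32.79 north. Distance = √((49.03)² + (-32.79)²) = 58.987 km.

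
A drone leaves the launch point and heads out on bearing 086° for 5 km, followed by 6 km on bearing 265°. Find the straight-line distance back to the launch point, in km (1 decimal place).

1.0 km

Leg 1 (086°, 5 km): east 5 sin 86° = 4.99, north 5 cos 86° = 0.35
Leg 2 (265°, 6 km): east 6 sin 265° = -5.98, north 6 cos 265° = -0.52
Net: -0.99 east, -0.17 north. Distance = √((-0.99)² + (-0.17)²) = 1.005 km.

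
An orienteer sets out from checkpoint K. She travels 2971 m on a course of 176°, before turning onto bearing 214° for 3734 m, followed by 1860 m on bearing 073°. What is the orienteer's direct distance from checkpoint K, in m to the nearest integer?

5517 m

Leg 1 (176°, 2971 m): east 2971 sin 176° = 207.25, north 2971 cos 176° = -2963.76
Leg 2 (214°, 3734 m): east 3734 sin 214° = -2088.03, north 3734 cos 214° = -3095.63
Leg 3 (073°, 1860 m): east 1860 sin 73° = 1778.73, north 1860 cos 73° = 543.81
Net: -102.05 east, -5515.58 north. Distance = √((-102.05)² + (-5515.58)²) = 5516.522 m.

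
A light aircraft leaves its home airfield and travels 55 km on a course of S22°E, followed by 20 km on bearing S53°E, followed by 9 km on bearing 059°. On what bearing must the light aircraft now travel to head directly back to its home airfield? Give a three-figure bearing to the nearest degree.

Leg 1 (S22°E, 55 km): east 55 sin 158° = 20.60, north 55 cos 158° = -51.00
Leg 2 (S53°E, 20 km): east 20 sin 127° = 15.97, north 20 cos 127° = -12.04
Leg 3 (059°, 9 km): east 9 sin 59° = 7.71, north 9 cos 59° = 4.64
Net displacement: 44.29 east, -58.40 north. Direction back to start is (-44.29, 58.40): bearing = atan2(-44.29, 58.40) mod 360° = 322.82° ≈ 323°.

323°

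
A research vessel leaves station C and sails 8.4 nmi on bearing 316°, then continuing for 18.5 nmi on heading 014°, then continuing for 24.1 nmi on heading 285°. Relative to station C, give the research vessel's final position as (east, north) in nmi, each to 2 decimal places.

Leg 1 (316°, 8.4 nmi): east 8.4 sin 316° = -5.84, north 8.4 cos 316° = 6.04
Leg 2 (014°, 18.5 nmi): east 18.5 sin 14° = 4.48, north 18.5 cos 14° = 17.95
Leg 3 (285°, 24.1 nmi): east 24.1 sin 285° = -23.28, north 24.1 cos 285° = 6.24
Summing: -24.64 nmi east, 30.23 nmi north → (-24.64, 30.23).

(-24.64, 30.23)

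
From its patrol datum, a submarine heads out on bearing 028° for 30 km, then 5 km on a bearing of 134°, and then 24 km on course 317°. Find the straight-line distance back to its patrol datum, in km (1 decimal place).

Leg 1 (028°, 30 km): east 30 sin 28° = 14.08, north 30 cos 28° = 26.49
Leg 2 (134°, 5 km): east 5 sin 134° = 3.60, north 5 cos 134° = -3.47
Leg 3 (317°, 24 km): east 24 sin 317° = -16.37, north 24 cos 317° = 17.55
Net: 1.31 east, 40.57 north. Distance = √((1.31)² + (40.57)²) = 40.589 km.

40.6 km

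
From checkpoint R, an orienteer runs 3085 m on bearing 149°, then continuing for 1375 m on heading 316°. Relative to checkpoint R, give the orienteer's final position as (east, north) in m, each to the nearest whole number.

Leg 1 (149°, 3085 m): east 3085 sin 149° = 1588.89, north 3085 cos 149° = -2644.36
Leg 2 (316°, 1375 m): east 1375 sin 316° = -955.16, north 1375 cos 316° = 989.09
Summing: 633.74 m east, -1655.27 m north → (634, -1655).

(634, -1655)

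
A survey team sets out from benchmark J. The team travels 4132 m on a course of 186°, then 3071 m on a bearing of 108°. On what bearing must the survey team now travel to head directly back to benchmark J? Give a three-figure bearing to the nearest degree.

Leg 1 (186°, 4132 m): east 4132 sin 186° = -431.91, north 4132 cos 186° = -4109.36
Leg 2 (108°, 3071 m): east 3071 sin 108° = 2920.69, north 3071 cos 108° = -948.99
Net displacement: 2488.78 east, -5058.36 north. Direction back to start is (-2488.78, 5058.36): bearing = atan2(-2488.78, 5058.36) mod 360° = 333.80° ≈ 334°.

334°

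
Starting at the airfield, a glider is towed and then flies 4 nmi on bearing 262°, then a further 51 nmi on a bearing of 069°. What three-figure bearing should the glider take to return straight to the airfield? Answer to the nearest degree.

248°

Leg 1 (262°, 4 nmi): east 4 sin 262° = -3.96, north 4 cos 262° = -0.56
Leg 2 (069°, 51 nmi): east 51 sin 69° = 47.61, north 51 cos 69° = 18.28
Net displacement: 43.65 east, 17.72 north. Direction back to start is (-43.65, -17.72): bearing = atan2(-43.65, -17.72) mod 360° = 247.91° ≈ 248°.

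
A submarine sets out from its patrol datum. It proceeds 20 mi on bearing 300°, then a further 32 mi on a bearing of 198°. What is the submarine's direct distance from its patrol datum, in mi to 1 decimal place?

34.0 mi

Leg 1 (300°, 20 mi): east 20 sin 300° = -17.32, north 20 cos 300° = 10.00
Leg 2 (198°, 32 mi): east 32 sin 198° = -9.89, north 32 cos 198° = -30.43
Net: -27.21 east, -20.43 north. Distance = √((-27.21)² + (-20.43)²) = 34.028 mi.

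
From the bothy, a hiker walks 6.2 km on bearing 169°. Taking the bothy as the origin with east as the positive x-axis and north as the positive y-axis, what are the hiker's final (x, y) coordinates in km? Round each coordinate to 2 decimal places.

Leg 1 (169°, 6.2 km): east 6.2 sin 169° = 1.18, north 6.2 cos 169° = -6.09
Summing: 1.18 km east, -6.09 km north → (1.18, -6.09).

(1.18, -6.09)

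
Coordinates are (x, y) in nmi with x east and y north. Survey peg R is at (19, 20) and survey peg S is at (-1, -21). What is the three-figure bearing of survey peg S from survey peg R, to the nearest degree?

206°

Δeast = -1 − 19 = -20.00; Δnorth = -21 − 20 = -41.00.
Bearing = atan2(Δeast, Δnorth) mod 360° = 206.00° ≈ 206°.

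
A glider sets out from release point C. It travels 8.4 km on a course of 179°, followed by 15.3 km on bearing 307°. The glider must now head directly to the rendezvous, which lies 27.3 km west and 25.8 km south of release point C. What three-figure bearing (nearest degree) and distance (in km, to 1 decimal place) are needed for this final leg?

210°, 30.7 km

Leg 1 (179°, 8.4 km): east 8.4 sin 179° = 0.15, north 8.4 cos 179° = -8.40
Leg 2 (307°, 15.3 km): east 15.3 sin 307° = -12.22, north 15.3 cos 307° = 9.21
Current position: (-12.07, 0.81). Target: (-27.3, -25.8). Remaining: Δeast = -15.23, Δnorth = -26.61.
Bearing = atan2(-15.23, -26.61) mod 360° = 209.78°; distance = √((-15.23)² + (-26.61)²) = 30.658 km.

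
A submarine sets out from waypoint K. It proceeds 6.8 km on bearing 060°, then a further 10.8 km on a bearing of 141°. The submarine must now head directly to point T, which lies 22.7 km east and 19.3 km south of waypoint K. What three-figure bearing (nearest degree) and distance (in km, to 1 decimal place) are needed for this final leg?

Leg 1 (060°, 6.8 km): east 6.8 sin 60° = 5.89, north 6.8 cos 60° = 3.40
Leg 2 (141°, 10.8 km): east 10.8 sin 141° = 6.80, north 10.8 cos 141° = -8.39
Current position: (12.69, -4.99). Target: (22.7, -19.3). Remaining: Δeast = 10.01, Δnorth = -14.31.
Bearing = atan2(10.01, -14.31) mod 360° = 145.01°; distance = √((10.01)² + (-14.31)²) = 17.463 km.

145°, 17.5 km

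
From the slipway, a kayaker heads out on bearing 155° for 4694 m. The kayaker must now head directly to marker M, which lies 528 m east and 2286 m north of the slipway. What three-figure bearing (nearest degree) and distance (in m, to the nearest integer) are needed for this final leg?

Leg 1 (155°, 4694 m): east 4694 sin 155° = 1983.77, north 4694 cos 155° = -4254.21
Current position: (1983.77, -4254.21). Target: (528, 2286). Remaining: Δeast = -1455.77, Δnorth = 6540.21.
Bearing = atan2(-1455.77, 6540.21) mod 360° = 347.45°; distance = √((-1455.77)² + (6540.21)²) = 6700.268 m.

347°, 6700 m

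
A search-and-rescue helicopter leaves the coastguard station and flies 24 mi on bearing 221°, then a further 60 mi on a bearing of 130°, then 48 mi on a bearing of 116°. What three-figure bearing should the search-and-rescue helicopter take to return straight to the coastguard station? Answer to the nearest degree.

317°

Leg 1 (221°, 24 mi): east 24 sin 221° = -15.75, north 24 cos 221° = -18.11
Leg 2 (130°, 60 mi): east 60 sin 130° = 45.96, north 60 cos 130° = -38.57
Leg 3 (116°, 48 mi): east 48 sin 116° = 43.14, north 48 cos 116° = -21.04
Net displacement: 73.36 east, -77.72 north. Direction back to start is (-73.36, 77.72): bearing = atan2(-73.36, 77.72) mod 360° = 316.65° ≈ 317°.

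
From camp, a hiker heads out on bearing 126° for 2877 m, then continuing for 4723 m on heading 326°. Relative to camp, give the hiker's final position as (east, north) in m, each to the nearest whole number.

Leg 1 (126°, 2877 m): east 2877 sin 126° = 2327.54, north 2877 cos 126° = -1691.06
Leg 2 (326°, 4723 m): east 4723 sin 326° = -2641.07, north 4723 cos 326° = 3915.54
Summing: -313.53 m east, 2224.49 m north → (-314, 2224).

(-314, 2224)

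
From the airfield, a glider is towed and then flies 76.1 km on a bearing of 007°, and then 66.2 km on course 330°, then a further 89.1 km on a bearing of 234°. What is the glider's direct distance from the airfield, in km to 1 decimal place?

Leg 1 (007°, 76.1 km): east 76.1 sin 7° = 9.27, north 76.1 cos 7° = 75.53
Leg 2 (330°, 66.2 km): east 66.2 sin 330° = -33.10, north 66.2 cos 330° = 57.33
Leg 3 (234°, 89.1 km): east 89.1 sin 234° = -72.08, north 89.1 cos 234° = -52.37
Net: -95.91 east, 80.49 north. Distance = √((-95.91)² + (80.49)²) = 125.210 km.

125.2 km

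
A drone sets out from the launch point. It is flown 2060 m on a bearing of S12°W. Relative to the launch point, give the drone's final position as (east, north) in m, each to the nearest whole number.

Leg 1 (S12°W, 2060 m): east 2060 sin 192° = -428.30, north 2060 cos 192° = -2014.98
Summing: -428.30 m east, -2014.98 m north → (-428, -2015).

(-428, -2015)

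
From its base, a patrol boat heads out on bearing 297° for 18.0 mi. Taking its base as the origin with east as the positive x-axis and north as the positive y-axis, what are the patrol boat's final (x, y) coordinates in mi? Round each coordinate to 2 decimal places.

Leg 1 (297°, 18.0 mi): east 18.0 sin 297° = -16.04, north 18.0 cos 297° = 8.17
Summing: -16.04 mi east, 8.17 mi north → (-16.04, 8.17).

(-16.04, 8.17)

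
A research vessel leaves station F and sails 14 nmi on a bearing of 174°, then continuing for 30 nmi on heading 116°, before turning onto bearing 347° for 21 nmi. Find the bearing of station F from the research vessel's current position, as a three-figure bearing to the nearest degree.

286°

Leg 1 (174°, 14 nmi): east 14 sin 174° = 1.46, north 14 cos 174° = -13.92
Leg 2 (116°, 30 nmi): east 30 sin 116° = 26.96, north 30 cos 116° = -13.15
Leg 3 (347°, 21 nmi): east 21 sin 347° = -4.72, north 21 cos 347° = 20.46
Net displacement: 23.70 east, -6.61 north. Direction back to start is (-23.70, 6.61): bearing = atan2(-23.70, 6.61) mod 360° = 285.59° ≈ 286°.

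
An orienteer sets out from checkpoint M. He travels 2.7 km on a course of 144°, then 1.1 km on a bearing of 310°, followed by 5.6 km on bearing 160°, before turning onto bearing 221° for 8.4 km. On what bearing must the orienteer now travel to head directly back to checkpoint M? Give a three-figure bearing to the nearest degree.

012°

Leg 1 (144°, 2.7 km): east 2.7 sin 144° = 1.59, north 2.7 cos 144° = -2.18
Leg 2 (310°, 1.1 km): east 1.1 sin 310° = -0.84, north 1.1 cos 310° = 0.71
Leg 3 (160°, 5.6 km): east 5.6 sin 160° = 1.92, north 5.6 cos 160° = -5.26
Leg 4 (221°, 8.4 km): east 8.4 sin 221° = -5.51, north 8.4 cos 221° = -6.34
Net displacement: -2.85 east, -13.08 north. Direction back to start is (2.85, 13.08): bearing = atan2(2.85, 13.08) mod 360° = 12.30° ≈ 012°.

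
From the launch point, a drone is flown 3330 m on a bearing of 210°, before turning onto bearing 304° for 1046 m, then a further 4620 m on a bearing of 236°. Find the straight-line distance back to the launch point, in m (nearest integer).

Leg 1 (210°, 3330 m): east 3330 sin 210° = -1665.00, north 3330 cos 210° = -2883.86
Leg 2 (304°, 1046 m): east 1046 sin 304° = -867.17, north 1046 cos 304° = 584.92
Leg 3 (236°, 4620 m): east 4620 sin 236° = -3830.15, north 4620 cos 236° = -2583.47
Net: -6362.33 east, -4882.42 north. Distance = √((-6362.33)² + (-4882.42)²) = 8019.802 m.

8020 m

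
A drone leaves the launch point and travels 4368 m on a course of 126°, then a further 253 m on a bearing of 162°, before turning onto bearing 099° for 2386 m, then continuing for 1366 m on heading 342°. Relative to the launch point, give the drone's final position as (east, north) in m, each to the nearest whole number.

(5546, -1882)

Leg 1 (126°, 4368 m): east 4368 sin 126° = 3533.79, north 4368 cos 126° = -2567.45
Leg 2 (162°, 253 m): east 253 sin 162° = 78.18, north 253 cos 162° = -240.62
Leg 3 (099°, 2386 m): east 2386 sin 99° = 2356.62, north 2386 cos 99° = -373.25
Leg 4 (342°, 1366 m): east 1366 sin 342° = -422.12, north 1366 cos 342° = 1299.14
Summing: 5546.47 m east, -1882.17 m north → (5546, -1882).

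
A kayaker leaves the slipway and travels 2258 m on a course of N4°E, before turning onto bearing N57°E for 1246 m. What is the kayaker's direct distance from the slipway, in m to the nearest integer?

3168 m

Leg 1 (N4°E, 2258 m): east 2258 sin 4° = 157.51, north 2258 cos 4° = 2252.50
Leg 2 (N57°E, 1246 m): east 1246 sin 57° = 1044.98, north 1246 cos 57° = 678.62
Net: 1202.49 east, 2931.12 north. Distance = √((1202.49)² + (2931.12)²) = 3168.194 m.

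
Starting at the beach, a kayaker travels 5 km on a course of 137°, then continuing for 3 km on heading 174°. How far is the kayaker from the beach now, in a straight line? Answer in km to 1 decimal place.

7.6 km

Leg 1 (137°, 5 km): east 5 sin 137° = 3.41, north 5 cos 137° = -3.66
Leg 2 (174°, 3 km): east 3 sin 174° = 0.31, north 3 cos 174° = -2.98
Net: 3.72 east, -6.64 north. Distance = √((3.72)² + (-6.64)²) = 7.613 km.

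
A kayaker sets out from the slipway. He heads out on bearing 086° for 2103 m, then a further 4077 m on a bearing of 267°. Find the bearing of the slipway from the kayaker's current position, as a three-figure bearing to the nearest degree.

088°

Leg 1 (086°, 2103 m): east 2103 sin 86° = 2097.88, north 2103 cos 86° = 146.70
Leg 2 (267°, 4077 m): east 4077 sin 267° = -4071.41, north 4077 cos 267° = -213.37
Net displacement: -1973.54 east, -66.68 north. Direction back to start is (1973.54, 66.68): bearing = atan2(1973.54, 66.68) mod 360° = 88.06° ≈ 088°.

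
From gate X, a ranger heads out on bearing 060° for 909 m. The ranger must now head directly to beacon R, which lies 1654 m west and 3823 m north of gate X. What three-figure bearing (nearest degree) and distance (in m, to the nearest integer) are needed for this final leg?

Leg 1 (060°, 909 m): east 909 sin 60° = 787.22, north 909 cos 60° = 454.50
Current position: (787.22, 454.50). Target: (-1654, 3823). Remaining: Δeast = -2441.22, Δnorth = 3368.50.
Bearing = atan2(-2441.22, 3368.50) mod 360° = 324.07°; distance = √((-2441.22)² + (3368.50)²) = 4160.088 m.

324°, 4160 m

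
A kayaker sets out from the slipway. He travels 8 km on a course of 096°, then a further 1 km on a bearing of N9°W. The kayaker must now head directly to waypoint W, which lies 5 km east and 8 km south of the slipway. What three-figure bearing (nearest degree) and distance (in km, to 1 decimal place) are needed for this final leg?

199°, 8.6 km

Leg 1 (096°, 8 km): east 8 sin 96° = 7.96, north 8 cos 96° = -0.84
Leg 2 (N9°W, 1 km): east 1 sin 351° = -0.16, north 1 cos 351° = 0.99
Current position: (7.80, 0.15). Target: (5, -8). Remaining: Δeast = -2.80, Δnorth = -8.15.
Bearing = atan2(-2.80, -8.15) mod 360° = 198.96°; distance = √((-2.80)² + (-8.15)²) = 8.619 km.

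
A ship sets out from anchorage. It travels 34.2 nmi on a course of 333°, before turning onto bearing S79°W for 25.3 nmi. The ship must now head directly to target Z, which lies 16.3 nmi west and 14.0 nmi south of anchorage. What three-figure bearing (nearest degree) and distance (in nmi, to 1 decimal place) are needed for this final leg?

149°, 46.4 nmi

Leg 1 (333°, 34.2 nmi): east 34.2 sin 333° = -15.53, north 34.2 cos 333° = 30.47
Leg 2 (S79°W, 25.3 nmi): east 25.3 sin 259° = -24.84, north 25.3 cos 259° = -4.83
Current position: (-40.36, 25.64). Target: (-16.3, -14.0). Remaining: Δeast = 24.06, Δnorth = -39.64.
Bearing = atan2(24.06, -39.64) mod 360° = 148.75°; distance = √((24.06)² + (-39.64)²) = 46.375 nmi.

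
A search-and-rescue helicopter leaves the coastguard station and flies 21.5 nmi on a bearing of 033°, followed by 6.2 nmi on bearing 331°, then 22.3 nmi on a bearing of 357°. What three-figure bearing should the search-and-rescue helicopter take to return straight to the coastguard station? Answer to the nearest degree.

Leg 1 (033°, 21.5 nmi): east 21.5 sin 33° = 11.71, north 21.5 cos 33° = 18.03
Leg 2 (331°, 6.2 nmi): east 6.2 sin 331° = -3.01, north 6.2 cos 331° = 5.42
Leg 3 (357°, 22.3 nmi): east 22.3 sin 357° = -1.17, north 22.3 cos 357° = 22.27
Net displacement: 7.54 east, 45.72 north. Direction back to start is (-7.54, -45.72): bearing = atan2(-7.54, -45.72) mod 360° = 189.36° ≈ 189°.

189°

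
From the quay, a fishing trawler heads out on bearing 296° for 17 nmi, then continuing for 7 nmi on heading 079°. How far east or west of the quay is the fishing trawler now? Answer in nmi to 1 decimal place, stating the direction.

8.4 nmi west

Leg 1 (296°, 17 nmi): east 17 sin 296° = -15.28, north 17 cos 296° = 7.45
Leg 2 (079°, 7 nmi): east 7 sin 79° = 6.87, north 7 cos 79° = 1.34
Net east component: -8.41 nmi.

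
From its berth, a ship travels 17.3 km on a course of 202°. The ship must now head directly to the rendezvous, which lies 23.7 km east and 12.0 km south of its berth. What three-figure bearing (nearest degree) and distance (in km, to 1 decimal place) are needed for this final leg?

082°, 30.4 km

Leg 1 (202°, 17.3 km): east 17.3 sin 202° = -6.48, north 17.3 cos 202° = -16.04
Current position: (-6.48, -16.04). Target: (23.7, -12.0). Remaining: Δeast = 30.18, Δnorth = 4.04.
Bearing = atan2(30.18, 4.04) mod 360° = 82.38°; distance = √((30.18)² + (4.04)²) = 30.450 km.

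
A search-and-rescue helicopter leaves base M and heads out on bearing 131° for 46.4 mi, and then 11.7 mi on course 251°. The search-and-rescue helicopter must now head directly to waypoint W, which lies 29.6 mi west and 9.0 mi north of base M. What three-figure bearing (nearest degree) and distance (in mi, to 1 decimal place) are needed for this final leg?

Leg 1 (131°, 46.4 mi): east 46.4 sin 131° = 35.02, north 46.4 cos 131° = -30.44
Leg 2 (251°, 11.7 mi): east 11.7 sin 251° = -11.06, north 11.7 cos 251° = -3.81
Current position: (23.96, -34.25). Target: (-29.6, 9.0). Remaining: Δeast = -53.56, Δnorth = 43.25.
Bearing = atan2(-53.56, 43.25) mod 360° = 308.92°; distance = √((-53.56)² + (43.25)²) = 68.839 mi.

309°, 68.8 mi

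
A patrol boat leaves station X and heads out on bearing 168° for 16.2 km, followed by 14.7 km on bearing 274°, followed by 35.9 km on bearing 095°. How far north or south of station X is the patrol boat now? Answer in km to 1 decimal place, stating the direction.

17.9 km south

Leg 1 (168°, 16.2 km): east 16.2 sin 168° = 3.37, north 16.2 cos 168° = -15.85
Leg 2 (274°, 14.7 km): east 14.7 sin 274° = -14.66, north 14.7 cos 274° = 1.03
Leg 3 (095°, 35.9 km): east 35.9 sin 95° = 35.76, north 35.9 cos 95° = -3.13
Net north component: -17.95 km.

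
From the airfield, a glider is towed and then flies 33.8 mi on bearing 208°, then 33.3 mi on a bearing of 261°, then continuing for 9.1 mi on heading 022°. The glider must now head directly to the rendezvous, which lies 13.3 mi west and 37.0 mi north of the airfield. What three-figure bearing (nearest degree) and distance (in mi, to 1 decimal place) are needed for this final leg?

027°, 71.2 mi

Leg 1 (208°, 33.8 mi): east 33.8 sin 208° = -15.87, north 33.8 cos 208° = -29.84
Leg 2 (261°, 33.3 mi): east 33.3 sin 261° = -32.89, north 33.3 cos 261° = -5.21
Leg 3 (022°, 9.1 mi): east 9.1 sin 22° = 3.41, north 9.1 cos 22° = 8.44
Current position: (-45.35, -26.62). Target: (-13.3, 37.0). Remaining: Δeast = 32.05, Δnorth = 63.62.
Bearing = atan2(32.05, 63.62) mod 360° = 26.74°; distance = √((32.05)² + (63.62)²) = 71.233 mi.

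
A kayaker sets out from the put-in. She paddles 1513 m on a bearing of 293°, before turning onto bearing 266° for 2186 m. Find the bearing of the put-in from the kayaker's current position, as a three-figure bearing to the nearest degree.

097°

Leg 1 (293°, 1513 m): east 1513 sin 293° = -1392.72, north 1513 cos 293° = 591.18
Leg 2 (266°, 2186 m): east 2186 sin 266° = -2180.68, north 2186 cos 266° = -152.49
Net displacement: -3573.40 east, 438.69 north. Direction back to start is (3573.40, -438.69): bearing = atan2(3573.40, -438.69) mod 360° = 97.00° ≈ 097°.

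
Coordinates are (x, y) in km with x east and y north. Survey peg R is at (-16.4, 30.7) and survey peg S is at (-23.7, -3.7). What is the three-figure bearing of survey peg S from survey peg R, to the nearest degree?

192°

Δeast = -23.7 − -16.4 = -7.30; Δnorth = -3.7 − 30.7 = -34.40.
Bearing = atan2(Δeast, Δnorth) mod 360° = 191.98° ≈ 192°.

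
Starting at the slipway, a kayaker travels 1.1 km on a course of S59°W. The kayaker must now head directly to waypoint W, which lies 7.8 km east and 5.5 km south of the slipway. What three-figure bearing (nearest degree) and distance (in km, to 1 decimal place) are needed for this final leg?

Leg 1 (S59°W, 1.1 km): east 1.1 sin 239° = -0.94, north 1.1 cos 239° = -0.57
Current position: (-0.94, -0.57). Target: (7.8, -5.5). Remaining: Δeast = 8.74, Δnorth = -4.93.
Bearing = atan2(8.74, -4.93) mod 360° = 119.44°; distance = √((8.74)² + (-4.93)²) = 10.039 km.

119°, 10.0 km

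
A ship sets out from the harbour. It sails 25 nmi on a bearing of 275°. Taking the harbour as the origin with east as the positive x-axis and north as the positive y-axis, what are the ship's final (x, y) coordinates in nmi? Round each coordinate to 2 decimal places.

Leg 1 (275°, 25 nmi): east 25 sin 275° = -24.90, north 25 cos 275° = 2.18
Summing: -24.90 nmi east, 2.18 nmi north → (-24.90, 2.18).

(-24.90, 2.18)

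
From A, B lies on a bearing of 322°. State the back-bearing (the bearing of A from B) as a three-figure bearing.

Back-bearing = 322° − 180° = 142°.

142°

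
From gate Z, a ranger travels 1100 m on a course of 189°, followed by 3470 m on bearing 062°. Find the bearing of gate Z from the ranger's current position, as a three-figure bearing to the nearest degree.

Leg 1 (189°, 1100 m): east 1100 sin 189° = -172.08, north 1100 cos 189° = -1086.46
Leg 2 (062°, 3470 m): east 3470 sin 62° = 3063.83, north 3470 cos 62° = 1629.07
Net displacement: 2891.75 east, 542.61 north. Direction back to start is (-2891.75, -542.61): bearing = atan2(-2891.75, -542.61) mod 360° = 259.37° ≈ 259°.

259°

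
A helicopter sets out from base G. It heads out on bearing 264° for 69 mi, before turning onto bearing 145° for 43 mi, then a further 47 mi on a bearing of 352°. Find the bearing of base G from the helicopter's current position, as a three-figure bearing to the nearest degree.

095°

Leg 1 (264°, 69 mi): east 69 sin 264° = -68.62, north 69 cos 264° = -7.21
Leg 2 (145°, 43 mi): east 43 sin 145° = 24.66, north 43 cos 145° = -35.22
Leg 3 (352°, 47 mi): east 47 sin 352° = -6.54, north 47 cos 352° = 46.54
Net displacement: -50.50 east, 4.11 north. Direction back to start is (50.50, -4.11): bearing = atan2(50.50, -4.11) mod 360° = 94.65° ≈ 095°.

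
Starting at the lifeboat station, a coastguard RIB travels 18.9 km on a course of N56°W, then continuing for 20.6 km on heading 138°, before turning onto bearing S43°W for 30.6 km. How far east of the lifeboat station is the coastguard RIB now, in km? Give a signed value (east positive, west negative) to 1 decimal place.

Leg 1 (N56°W, 18.9 km): east 18.9 sin 304° = -15.67, north 18.9 cos 304° = 10.57
Leg 2 (138°, 20.6 km): east 20.6 sin 138° = 13.78, north 20.6 cos 138° = -15.31
Leg 3 (S43°W, 30.6 km): east 30.6 sin 223° = -20.87, north 30.6 cos 223° = -22.38
Net east component: -22.75 km.

-22.8 km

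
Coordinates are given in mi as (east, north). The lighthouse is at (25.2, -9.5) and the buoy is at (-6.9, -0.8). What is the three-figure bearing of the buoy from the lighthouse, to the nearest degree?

Δeast = -6.9 − 25.2 = -32.10; Δnorth = -0.8 − -9.5 = 8.70.
Bearing = atan2(Δeast, Δnorth) mod 360° = 285.16° ≈ 285°.

285°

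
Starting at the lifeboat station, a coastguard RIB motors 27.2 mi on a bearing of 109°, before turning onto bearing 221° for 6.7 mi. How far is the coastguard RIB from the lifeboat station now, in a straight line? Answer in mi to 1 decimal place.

25.5 mi

Leg 1 (109°, 27.2 mi): east 27.2 sin 109° = 25.72, north 27.2 cos 109° = -8.86
Leg 2 (221°, 6.7 mi): east 6.7 sin 221° = -4.40, north 6.7 cos 221° = -5.06
Net: 21.32 east, -13.91 north. Distance = √((21.32)² + (-13.91)²) = 25.460 mi.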